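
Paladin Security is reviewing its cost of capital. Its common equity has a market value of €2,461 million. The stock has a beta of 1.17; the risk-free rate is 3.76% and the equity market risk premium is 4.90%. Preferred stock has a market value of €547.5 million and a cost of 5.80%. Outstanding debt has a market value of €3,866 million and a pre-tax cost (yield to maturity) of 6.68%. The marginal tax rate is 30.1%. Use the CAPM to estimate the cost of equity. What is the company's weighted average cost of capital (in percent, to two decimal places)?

Cost of equity via CAPM: Re = 3.76% + 1.17 × 4.9% = 9.4930%.
Total capital V = 2461 + 547.5 + 3866 = 6874.5.
Equity: weight = 2461/6874.5 = 0.3580; cost = 9.493%.
Preferred: weight = 547.5/6874.5 = 0.0796; cost = 5.8%.
Debt: weight = 3866/6874.5 = 0.5624; after-tax cost = 6.68% × (1 − 30.1%) = 4.6693%.
WACC = 0.3580 × 9.4930% + 0.0796 × 5.8000% + 0.5624 × 4.6693% = 6.4862%.

6.49%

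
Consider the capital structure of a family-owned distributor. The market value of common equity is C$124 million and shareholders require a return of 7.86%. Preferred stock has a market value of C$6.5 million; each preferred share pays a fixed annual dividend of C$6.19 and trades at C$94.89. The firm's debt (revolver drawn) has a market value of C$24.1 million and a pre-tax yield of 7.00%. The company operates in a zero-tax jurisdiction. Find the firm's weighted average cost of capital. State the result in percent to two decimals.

7.67%

Cost of preferred: Rp = 6.19 / 94.89 = 6.5233%.
Total capital V = 124 + 6.5 + 24.1 = 154.6.
Equity: weight = 124/154.6 = 0.8021; cost = 7.86%.
Preferred: weight = 6.5/154.6 = 0.0420; cost = 6.5233%.
Revolver drawn: weight = 24.1/154.6 = 0.1559; after-tax cost = 7% × (1 − 0%) = 7.0000%.
WACC = 0.8021 × 7.8600% + 0.0420 × 6.5233% + 0.1559 × 7.0000% = 7.6697%.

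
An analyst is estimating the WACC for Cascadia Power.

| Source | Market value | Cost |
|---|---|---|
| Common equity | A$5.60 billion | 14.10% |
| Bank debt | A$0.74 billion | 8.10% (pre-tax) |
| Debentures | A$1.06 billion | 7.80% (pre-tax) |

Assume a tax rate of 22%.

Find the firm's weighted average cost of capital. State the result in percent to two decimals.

Total capital V = 5.6 + 0.74 + 1.06 = 7.4.
Equity: weight = 5.6/7.4 = 0.7568; cost = 14.1%.
Bank debt: weight = 0.74/7.4 = 0.1000; after-tax cost = 8.1% × (1 − 22%) = 6.3180%.
Debentures: weight = 1.06/7.4 = 0.1432; after-tax cost = 7.8% × (1 − 22%) = 6.0840%.
WACC = 0.7568 × 14.1000% + 0.1000 × 6.3180% + 0.1432 × 6.0840% = 12.1736%.

12.17%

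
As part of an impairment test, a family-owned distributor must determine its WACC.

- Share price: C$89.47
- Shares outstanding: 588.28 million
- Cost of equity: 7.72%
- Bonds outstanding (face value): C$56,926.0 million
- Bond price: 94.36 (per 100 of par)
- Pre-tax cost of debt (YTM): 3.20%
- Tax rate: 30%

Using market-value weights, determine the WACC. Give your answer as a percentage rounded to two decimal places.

Market value of equity E = 89.47 × 588.28m = 52633.4116m. Market value of debt D = 56926m × 94.36/100 = 53715.3736m.
Total capital V = 52633.4116 + 53715.3736 = 106348.7852.
Equity: weight = 52633.4116/106348.7852 = 0.4949; cost = 7.72%.
Bonds outstanding: weight = 53715.3736/106348.7852 = 0.5051; after-tax cost = 3.2% × (1 − 30%) = 2.2400%.
WACC = 0.4949 × 7.7200% + 0.5051 × 2.2400% = 4.9521%.

4.95%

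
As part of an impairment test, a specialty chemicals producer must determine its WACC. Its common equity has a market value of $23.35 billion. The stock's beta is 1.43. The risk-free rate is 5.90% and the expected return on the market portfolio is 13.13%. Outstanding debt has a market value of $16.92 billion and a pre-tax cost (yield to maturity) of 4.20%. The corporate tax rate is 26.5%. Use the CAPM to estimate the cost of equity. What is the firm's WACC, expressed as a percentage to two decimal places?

10.71%

Market risk premium = 13.13% − 5.9% = 7.23%.
Cost of equity via CAPM: Re = 5.9% + 1.43 × 7.23% = 16.2389%.
Total capital V = 23.35 + 16.92 = 40.27.
Equity: weight = 23.35/40.27 = 0.5798; cost = 16.2389%.
Debt: weight = 16.92/40.27 = 0.4202; after-tax cost = 4.2% × (1 − 26.5%) = 3.0870%.
WACC = 0.5798 × 16.2389% + 0.4202 × 3.0870% = 10.7129%.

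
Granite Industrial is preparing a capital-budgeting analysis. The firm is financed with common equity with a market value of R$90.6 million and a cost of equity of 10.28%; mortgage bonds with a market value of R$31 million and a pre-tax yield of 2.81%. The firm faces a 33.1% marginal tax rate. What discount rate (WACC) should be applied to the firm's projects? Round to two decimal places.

8.14%

Total capital V = 90.6 + 31 = 121.6.
Equity: weight = 90.6/121.6 = 0.7451; cost = 10.28%.
Mortgage bonds: weight = 31/121.6 = 0.2549; after-tax cost = 2.81% × (1 − 33.1%) = 1.8799%.
WACC = 0.7451 × 10.2800% + 0.2549 × 1.8799% = 8.1385%.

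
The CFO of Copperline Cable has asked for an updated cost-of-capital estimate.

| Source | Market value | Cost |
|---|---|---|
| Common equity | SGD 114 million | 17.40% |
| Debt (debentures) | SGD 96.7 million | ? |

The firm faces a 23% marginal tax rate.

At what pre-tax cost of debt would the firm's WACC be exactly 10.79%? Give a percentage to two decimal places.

3.89%

Total capital V = 114 + 96.7 = 210.7.
Equity weight = 114/210.7 = 0.5411.
Debentures weight = 96.7/210.7 = 0.4589.
Equity contribution = 0.5411 × 17.4% = 9.4143%.
Remaining for debt = 10.79% − 9.4143% = 1.3757%.
Rd × (1 − 23%) × 0.4589 = 1.3757%  ⇒  Rd = 3.8928%.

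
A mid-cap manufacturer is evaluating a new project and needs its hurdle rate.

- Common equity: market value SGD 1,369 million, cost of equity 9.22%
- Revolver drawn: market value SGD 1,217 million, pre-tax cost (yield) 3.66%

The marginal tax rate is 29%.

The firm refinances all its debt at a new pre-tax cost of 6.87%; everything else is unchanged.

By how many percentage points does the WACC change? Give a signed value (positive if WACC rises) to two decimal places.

+1.07 pp

Current WACC:
Total capital V = 1369 + 1217 = 2586.
Equity: weight = 1369/2586 = 0.5294; cost = 9.22%.
Revolver drawn: weight = 1217/2586 = 0.4706; after-tax cost = 3.66% × (1 − 29%) = 2.5986%.
WACC = 0.5294 × 9.2200% + 0.4706 × 2.5986% = 6.1039%.
After the change:
Total capital V = 1369 + 1217 = 2586.
Equity: weight = 1369/2586 = 0.5294; cost = 9.22%.
Revolver drawn: weight = 1217/2586 = 0.4706; after-tax cost = 6.87% × (1 − 29%) = 4.8777%.
WACC = 0.5294 × 9.2200% + 0.4706 × 4.8777% = 7.1765%.
Change in WACC = 7.1765% − 6.1039% = 1.0726 pp.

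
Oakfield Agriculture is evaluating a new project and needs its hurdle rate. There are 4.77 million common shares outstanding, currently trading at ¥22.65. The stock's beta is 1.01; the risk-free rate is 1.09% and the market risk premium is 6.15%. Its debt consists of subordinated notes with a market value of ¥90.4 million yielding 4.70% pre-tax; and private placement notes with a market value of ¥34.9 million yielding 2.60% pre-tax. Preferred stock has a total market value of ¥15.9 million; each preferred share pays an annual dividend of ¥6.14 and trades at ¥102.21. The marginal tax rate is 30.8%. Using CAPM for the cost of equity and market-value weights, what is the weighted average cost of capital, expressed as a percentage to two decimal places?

4.98%

Cost of equity via CAPM: Re = 1.09% + 1.01 × 6.15% = 7.3015%.
Cost of preferred: Rp = 6.14 / 102.21 = 6.0072%.
Market value of equity E = 22.65 × 4.77m = 108.0405m.
Total capital V = 108.0405 + 15.9 + 90.4 + 34.9 = 249.2405.
Equity: weight = 108.0405/249.2405 = 0.4335; cost = 7.3015%.
Preferred: weight = 15.9/249.2405 = 0.0638; cost = 6.0072%.
Subordinated notes: weight = 90.4/249.2405 = 0.3627; after-tax cost = 4.7% × (1 − 30.8%) = 3.2524%.
Private placement notes: weight = 34.9/249.2405 = 0.1400; after-tax cost = 2.6% × (1 − 30.8%) = 1.7992%.
WACC = 0.4335 × 7.3015% + 0.0638 × 6.0072% + 0.3627 × 3.2524% + 0.1400 × 1.7992% = 4.9799%.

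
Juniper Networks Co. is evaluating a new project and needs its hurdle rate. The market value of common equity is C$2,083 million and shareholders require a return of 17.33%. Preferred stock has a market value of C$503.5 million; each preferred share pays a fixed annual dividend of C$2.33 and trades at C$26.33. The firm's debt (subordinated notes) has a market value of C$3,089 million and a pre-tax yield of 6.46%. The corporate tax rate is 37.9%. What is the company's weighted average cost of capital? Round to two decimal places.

Cost of preferred: Rp = 2.33 / 26.33 = 8.8492%.
Total capital V = 2083 + 503.5 + 3089 = 5675.5.
Equity: weight = 2083/5675.5 = 0.3670; cost = 17.33%.
Preferred: weight = 503.5/5675.5 = 0.0887; cost = 8.8492%.
Subordinated notes: weight = 3089/5675.5 = 0.5443; after-tax cost = 6.46% × (1 − 37.9%) = 4.0117%.
WACC = 0.3670 × 17.3300% + 0.0887 × 8.8492% + 0.5443 × 4.0117% = 9.3289%.

9.33%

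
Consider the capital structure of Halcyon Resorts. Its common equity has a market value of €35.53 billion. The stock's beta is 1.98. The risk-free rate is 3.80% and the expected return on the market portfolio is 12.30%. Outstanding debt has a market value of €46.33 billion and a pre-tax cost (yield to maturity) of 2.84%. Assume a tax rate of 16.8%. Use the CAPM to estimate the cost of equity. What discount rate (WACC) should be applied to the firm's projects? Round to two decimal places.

10.29%

Market risk premium = 12.3% − 3.8% = 8.5%.
Cost of equity via CAPM: Re = 3.8% + 1.98 × 8.5% = 20.6300%.
Total capital V = 35.53 + 46.33 = 81.86.
Equity: weight = 35.53/81.86 = 0.4340; cost = 20.63%.
Debt: weight = 46.33/81.86 = 0.5660; after-tax cost = 2.84% × (1 − 16.8%) = 2.3629%.
WACC = 0.4340 × 20.6300% + 0.5660 × 2.3629% = 10.2914%.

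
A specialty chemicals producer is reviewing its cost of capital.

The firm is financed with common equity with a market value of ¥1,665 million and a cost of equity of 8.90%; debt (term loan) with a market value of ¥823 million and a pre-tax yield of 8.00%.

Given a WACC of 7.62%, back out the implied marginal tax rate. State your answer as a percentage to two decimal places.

Total capital V = 1665 + 823 = 2488.
Equity weight = 1665/2488 = 0.6692.
Term loan weight = 823/2488 = 0.3308.
Equity contribution = 0.6692 × 8.9% = 5.9560%.
Debt contribution must be 7.62% − 5.9560% = 1.6640%.
0.3308 × 8% × (1 − T) = 1.6640%  ⇒  (1 − T) = 0.6288.
T = 37.1194%.

37.12%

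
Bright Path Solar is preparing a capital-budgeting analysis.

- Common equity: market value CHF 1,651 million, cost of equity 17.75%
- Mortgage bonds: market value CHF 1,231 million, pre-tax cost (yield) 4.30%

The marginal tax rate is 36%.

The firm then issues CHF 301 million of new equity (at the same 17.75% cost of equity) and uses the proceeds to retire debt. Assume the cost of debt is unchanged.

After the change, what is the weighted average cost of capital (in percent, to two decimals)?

After the change:
Total capital V = 1952 + 930 = 2882.
Equity: weight = 1952/2882 = 0.6773; cost = 17.75%.
Mortgage bonds: weight = 930/2882 = 0.3227; after-tax cost = 4.3% × (1 − 36%) = 2.7520%.
WACC = 0.6773 × 17.7500% + 0.3227 × 2.7520% = 12.9103%.

12.91%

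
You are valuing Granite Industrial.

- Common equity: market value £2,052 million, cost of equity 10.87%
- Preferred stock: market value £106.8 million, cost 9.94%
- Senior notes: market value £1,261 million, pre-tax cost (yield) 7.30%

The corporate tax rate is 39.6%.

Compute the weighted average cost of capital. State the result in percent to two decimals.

Total capital V = 2052 + 106.8 + 1261 = 3419.8.
Equity: weight = 2052/3419.8 = 0.6000; cost = 10.87%.
Preferred: weight = 106.8/3419.8 = 0.0312; cost = 9.94%.
Senior notes: weight = 1261/3419.8 = 0.3687; after-tax cost = 7.3% × (1 − 39.6%) = 4.4092%.
WACC = 0.6000 × 10.8700% + 0.0312 × 9.9400% + 0.3687 × 4.4092% = 8.4586%.

8.46%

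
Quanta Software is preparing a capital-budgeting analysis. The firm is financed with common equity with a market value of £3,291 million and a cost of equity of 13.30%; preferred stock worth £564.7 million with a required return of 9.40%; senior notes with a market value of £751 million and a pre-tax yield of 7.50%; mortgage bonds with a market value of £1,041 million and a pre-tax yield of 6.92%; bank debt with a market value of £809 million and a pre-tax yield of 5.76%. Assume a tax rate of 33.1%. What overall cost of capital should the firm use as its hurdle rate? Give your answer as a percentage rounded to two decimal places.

9.41%

Total capital V = 3291 + 564.7 + 751 + 1041 + 809 = 6456.7.
Equity: weight = 3291/6456.7 = 0.5097; cost = 13.3%.
Preferred: weight = 564.7/6456.7 = 0.0875; cost = 9.4%.
Senior notes: weight = 751/6456.7 = 0.1163; after-tax cost = 7.5% × (1 − 33.1%) = 5.0175%.
Mortgage bonds: weight = 1041/6456.7 = 0.1612; after-tax cost = 6.92% × (1 − 33.1%) = 4.6295%.
Bank debt: weight = 809/6456.7 = 0.1253; after-tax cost = 5.76% × (1 − 33.1%) = 3.8534%.
WACC = 0.5097 × 13.3000% + 0.0875 × 9.4000% + 0.1163 × 5.0175% + 0.1612 × 4.6295% + 0.1253 × 3.8534% = 9.4140%.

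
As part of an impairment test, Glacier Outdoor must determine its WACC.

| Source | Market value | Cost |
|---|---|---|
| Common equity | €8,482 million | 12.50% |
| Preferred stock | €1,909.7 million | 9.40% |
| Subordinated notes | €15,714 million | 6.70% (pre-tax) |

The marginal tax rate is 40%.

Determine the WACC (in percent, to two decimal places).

7.17%

Total capital V = 8482 + 1909.7 + 15714 = 26105.7.
Equity: weight = 8482/26105.7 = 0.3249; cost = 12.5%.
Preferred: weight = 1909.7/26105.7 = 0.0732; cost = 9.4%.
Subordinated notes: weight = 15714/26105.7 = 0.6019; after-tax cost = 6.7% × (1 − 40%) = 4.0200%.
WACC = 0.3249 × 12.5000% + 0.0732 × 9.4000% + 0.6019 × 4.0200% = 7.1688%.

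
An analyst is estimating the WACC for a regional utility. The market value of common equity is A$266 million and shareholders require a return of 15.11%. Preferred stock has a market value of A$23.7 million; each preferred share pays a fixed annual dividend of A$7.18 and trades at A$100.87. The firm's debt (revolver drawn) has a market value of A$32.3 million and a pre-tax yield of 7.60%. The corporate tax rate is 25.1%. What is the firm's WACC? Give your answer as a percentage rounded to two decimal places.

13.58%

Cost of preferred: Rp = 7.18 / 100.87 = 7.1181%.
Total capital V = 266 + 23.7 + 32.3 = 322.
Equity: weight = 266/322 = 0.8261; cost = 15.11%.
Preferred: weight = 23.7/322 = 0.0736; cost = 7.1181%.
Revolver drawn: weight = 32.3/322 = 0.1003; after-tax cost = 7.6% × (1 − 25.1%) = 5.6924%.
WACC = 0.8261 × 15.1100% + 0.0736 × 7.1181% + 0.1003 × 5.6924% = 13.5771%.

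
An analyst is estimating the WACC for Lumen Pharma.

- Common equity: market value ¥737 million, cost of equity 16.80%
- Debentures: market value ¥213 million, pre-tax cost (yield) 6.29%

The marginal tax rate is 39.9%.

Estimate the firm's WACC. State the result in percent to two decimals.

Total capital V = 737 + 213 = 950.
Equity: weight = 737/950 = 0.7758; cost = 16.8%.
Debentures: weight = 213/950 = 0.2242; after-tax cost = 6.29% × (1 − 39.9%) = 3.7803%.
WACC = 0.7758 × 16.8000% + 0.2242 × 3.7803% = 13.8808%.

13.88%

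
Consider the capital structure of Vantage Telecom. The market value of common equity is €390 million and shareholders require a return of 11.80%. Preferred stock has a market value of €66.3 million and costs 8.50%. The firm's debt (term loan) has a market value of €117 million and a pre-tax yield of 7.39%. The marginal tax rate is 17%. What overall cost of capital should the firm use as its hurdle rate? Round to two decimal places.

10.26%

Total capital V = 390 + 66.3 + 117 = 573.3.
Equity: weight = 390/573.3 = 0.6803; cost = 11.8%.
Preferred: weight = 66.3/573.3 = 0.1156; cost = 8.5%.
Term loan: weight = 117/573.3 = 0.2041; after-tax cost = 7.39% × (1 − 17%) = 6.1337%.
WACC = 0.6803 × 11.8000% + 0.1156 × 8.5000% + 0.2041 × 6.1337% = 10.2620%.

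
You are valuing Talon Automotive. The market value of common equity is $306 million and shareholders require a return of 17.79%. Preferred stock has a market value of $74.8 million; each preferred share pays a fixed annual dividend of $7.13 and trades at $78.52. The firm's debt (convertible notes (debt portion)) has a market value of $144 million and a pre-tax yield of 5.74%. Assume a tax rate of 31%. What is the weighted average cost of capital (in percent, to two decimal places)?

12.75%

Cost of preferred: Rp = 7.13 / 78.52 = 9.0805%.
Total capital V = 306 + 74.8 + 144 = 524.8.
Equity: weight = 306/524.8 = 0.5831; cost = 17.79%.
Preferred: weight = 74.8/524.8 = 0.1425; cost = 9.0805%.
Convertible notes (debt portion): weight = 144/524.8 = 0.2744; after-tax cost = 5.74% × (1 − 31%) = 3.9606%.
WACC = 0.5831 × 17.7900% + 0.1425 × 9.0805% + 0.2744 × 3.9606% = 12.7540%.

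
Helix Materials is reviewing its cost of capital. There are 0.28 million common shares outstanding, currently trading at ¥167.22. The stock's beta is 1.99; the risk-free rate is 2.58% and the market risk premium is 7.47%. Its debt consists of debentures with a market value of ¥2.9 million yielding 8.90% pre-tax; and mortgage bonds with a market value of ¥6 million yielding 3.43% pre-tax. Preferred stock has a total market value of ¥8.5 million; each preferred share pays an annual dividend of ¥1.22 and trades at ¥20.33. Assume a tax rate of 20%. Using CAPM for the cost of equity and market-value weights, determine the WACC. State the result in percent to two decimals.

Cost of equity via CAPM: Re = 2.58% + 1.99 × 7.47% = 17.4453%.
Cost of preferred: Rp = 1.22 / 20.33 = 6.0010%.
Market value of equity E = 167.22 × 0.28m = 46.8216m.
Total capital V = 46.8216 + 8.5 + 2.9 + 6 = 64.2216.
Equity: weight = 46.8216/64.2216 = 0.7291; cost = 17.4453%.
Preferred: weight = 8.5/64.2216 = 0.1324; cost = 6.001%.
Debentures: weight = 2.9/64.2216 = 0.0452; after-tax cost = 8.9% × (1 − 20%) = 7.1200%.
Mortgage bonds: weight = 6/64.2216 = 0.0934; after-tax cost = 3.43% × (1 − 20%) = 2.7440%.
WACC = 0.7291 × 17.4453% + 0.1324 × 6.0010% + 0.0452 × 7.1200% + 0.0934 × 2.7440% = 14.0909%.

14.09%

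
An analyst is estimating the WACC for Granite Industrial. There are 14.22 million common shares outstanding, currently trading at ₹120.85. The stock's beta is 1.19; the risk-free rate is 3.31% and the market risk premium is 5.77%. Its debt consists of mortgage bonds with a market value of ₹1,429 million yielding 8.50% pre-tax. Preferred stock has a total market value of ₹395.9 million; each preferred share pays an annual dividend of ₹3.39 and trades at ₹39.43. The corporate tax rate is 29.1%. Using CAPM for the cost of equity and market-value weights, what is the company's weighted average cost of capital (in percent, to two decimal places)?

Cost of equity via CAPM: Re = 3.31% + 1.19 × 5.77% = 10.1763%.
Cost of preferred: Rp = 3.39 / 39.43 = 8.5975%.
Market value of equity E = 120.85 × 14.22m = 1718.487m.
Total capital V = 1718.487 + 395.9 + 1429 = 3543.387.
Equity: weight = 1718.487/3543.387 = 0.4850; cost = 10.1763%.
Preferred: weight = 395.9/3543.387 = 0.1117; cost = 8.5975%.
Mortgage bonds: weight = 1429/3543.387 = 0.4033; after-tax cost = 8.5% × (1 − 29.1%) = 6.0265%.
WACC = 0.4850 × 10.1763% + 0.1117 × 8.5975% + 0.4033 × 6.0265% = 8.3263%.

8.33%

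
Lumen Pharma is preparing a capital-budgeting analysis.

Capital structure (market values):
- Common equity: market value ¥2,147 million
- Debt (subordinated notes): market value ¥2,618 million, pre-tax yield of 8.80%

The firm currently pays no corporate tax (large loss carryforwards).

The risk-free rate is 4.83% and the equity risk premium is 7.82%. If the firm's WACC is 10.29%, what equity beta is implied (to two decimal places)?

Total capital V = 2147 + 2618 = 4765.
Equity weight = 2147/4765 = 0.4506.
Subordinated notes weight = 2618/4765 = 0.5494.
Debt contribution = 0.5494 × 8.8% × (1 − 0%) = 4.8349%.
Required equity contribution = 10.29% − 4.8349% = 5.4551%  ⇒  Re = 12.1069%.
CAPM: 12.1069% = 4.83% + β × 7.82%  ⇒  β = 0.9305.

0.93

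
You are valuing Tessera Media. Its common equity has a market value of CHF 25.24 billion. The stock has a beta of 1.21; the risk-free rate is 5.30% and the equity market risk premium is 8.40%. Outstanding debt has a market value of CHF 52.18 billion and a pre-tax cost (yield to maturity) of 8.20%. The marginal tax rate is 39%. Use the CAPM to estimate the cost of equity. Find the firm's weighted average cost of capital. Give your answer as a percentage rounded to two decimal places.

8.41%

Cost of equity via CAPM: Re = 5.3% + 1.21 × 8.4% = 15.4640%.
Total capital V = 25.24 + 52.18 = 77.42.
Equity: weight = 25.24/77.42 = 0.3260; cost = 15.464%.
Debt: weight = 52.18/77.42 = 0.6740; after-tax cost = 8.2% × (1 − 39%) = 5.0020%.
WACC = 0.3260 × 15.4640% + 0.6740 × 5.0020% = 8.4128%.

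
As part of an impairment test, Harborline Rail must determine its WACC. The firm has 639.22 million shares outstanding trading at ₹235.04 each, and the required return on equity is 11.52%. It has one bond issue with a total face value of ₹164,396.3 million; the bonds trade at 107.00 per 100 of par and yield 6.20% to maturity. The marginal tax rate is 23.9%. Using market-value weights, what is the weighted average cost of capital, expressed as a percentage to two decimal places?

Market value of equity E = 235.04 × 639.22m = 150242.2688m. Market value of debt D = 164396.3m × 107.0/100 = 175904.041m.
Total capital V = 150242.2688 + 175904.041 = 326146.3098.
Equity: weight = 150242.2688/326146.3098 = 0.4607; cost = 11.52%.
Bonds outstanding: weight = 175904.041/326146.3098 = 0.5393; after-tax cost = 6.2% × (1 − 23.9%) = 4.7182%.
WACC = 0.4607 × 11.5200% + 0.5393 × 4.7182% = 7.8515%.

7.85%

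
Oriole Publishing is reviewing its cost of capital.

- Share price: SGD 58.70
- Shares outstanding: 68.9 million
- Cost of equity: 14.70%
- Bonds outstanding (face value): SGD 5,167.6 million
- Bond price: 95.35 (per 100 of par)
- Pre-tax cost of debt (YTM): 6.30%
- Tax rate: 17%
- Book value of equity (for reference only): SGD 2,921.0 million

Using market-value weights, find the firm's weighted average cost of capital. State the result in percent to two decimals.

9.50%

Market value of equity E = 58.7 × 68.9m = 4044.43m. Market value of debt D = 5167.6m × 95.35/100 = 4927.3066m.
Total capital V = 4044.43 + 4927.3066 = 8971.7366.
Equity: weight = 4044.43/8971.7366 = 0.4508; cost = 14.7%.
Bonds outstanding: weight = 4927.3066/8971.7366 = 0.5492; after-tax cost = 6.3% × (1 − 17%) = 5.2290%.
WACC = 0.4508 × 14.7000% + 0.5492 × 5.2290% = 9.4985%.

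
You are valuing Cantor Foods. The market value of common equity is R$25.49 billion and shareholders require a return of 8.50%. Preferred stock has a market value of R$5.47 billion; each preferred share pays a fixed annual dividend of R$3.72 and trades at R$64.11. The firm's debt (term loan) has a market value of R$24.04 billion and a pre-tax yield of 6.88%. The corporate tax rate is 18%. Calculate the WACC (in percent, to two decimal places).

6.98%

Cost of preferred: Rp = 3.72 / 64.11 = 5.8025%.
Total capital V = 25.49 + 5.47 + 24.04 = 55.
Equity: weight = 25.49/55 = 0.4635; cost = 8.5%.
Preferred: weight = 5.47/55 = 0.0995; cost = 5.8025%.
Term loan: weight = 24.04/55 = 0.4371; after-tax cost = 6.88% × (1 − 18%) = 5.6416%.
WACC = 0.4635 × 8.5000% + 0.0995 × 5.8025% + 0.4371 × 5.6416% = 6.9823%.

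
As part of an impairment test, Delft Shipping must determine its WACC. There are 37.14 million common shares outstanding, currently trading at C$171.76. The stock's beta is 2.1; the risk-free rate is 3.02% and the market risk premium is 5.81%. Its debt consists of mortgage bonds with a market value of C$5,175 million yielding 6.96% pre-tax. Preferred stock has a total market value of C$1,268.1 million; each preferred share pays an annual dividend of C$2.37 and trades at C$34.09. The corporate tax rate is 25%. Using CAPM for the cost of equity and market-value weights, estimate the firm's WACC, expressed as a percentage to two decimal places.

10.37%

Cost of equity via CAPM: Re = 3.02% + 2.1 × 5.81% = 15.2210%.
Cost of preferred: Rp = 2.37 / 34.09 = 6.9522%.
Market value of equity E = 171.76 × 37.14m = 6379.1664m.
Total capital V = 6379.1664 + 1268.1 + 5175 = 12822.2664.
Equity: weight = 6379.1664/12822.2664 = 0.4975; cost = 15.221%.
Preferred: weight = 1268.1/12822.2664 = 0.0989; cost = 6.9522%.
Mortgage bonds: weight = 5175/12822.2664 = 0.4036; after-tax cost = 6.96% × (1 − 25%) = 5.2200%.
WACC = 0.4975 × 15.2210% + 0.0989 × 6.9522% + 0.4036 × 5.2200% = 10.3669%.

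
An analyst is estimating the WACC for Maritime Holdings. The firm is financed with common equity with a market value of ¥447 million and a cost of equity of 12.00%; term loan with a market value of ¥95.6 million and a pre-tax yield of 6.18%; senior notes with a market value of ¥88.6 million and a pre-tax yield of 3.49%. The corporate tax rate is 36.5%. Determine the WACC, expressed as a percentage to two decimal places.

9.40%

Total capital V = 447 + 95.6 + 88.6 = 631.2.
Equity: weight = 447/631.2 = 0.7082; cost = 12%.
Term loan: weight = 95.6/631.2 = 0.1515; after-tax cost = 6.18% × (1 − 36.5%) = 3.9243%.
Senior notes: weight = 88.6/631.2 = 0.1404; after-tax cost = 3.49% × (1 − 36.5%) = 2.2162%.
WACC = 0.7082 × 12.0000% + 0.1515 × 3.9243% + 0.1404 × 2.2162% = 9.4035%.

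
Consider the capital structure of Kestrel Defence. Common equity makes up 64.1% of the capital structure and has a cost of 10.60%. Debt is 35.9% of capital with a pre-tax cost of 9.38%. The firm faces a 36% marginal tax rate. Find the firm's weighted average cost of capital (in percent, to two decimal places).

After-tax cost of debt = 9.38% × (1 − 36%) = 6.0032%.
WACC = 0.641 × 10.6000% + 0.359 × 6.0032% = 8.9497%.

8.95%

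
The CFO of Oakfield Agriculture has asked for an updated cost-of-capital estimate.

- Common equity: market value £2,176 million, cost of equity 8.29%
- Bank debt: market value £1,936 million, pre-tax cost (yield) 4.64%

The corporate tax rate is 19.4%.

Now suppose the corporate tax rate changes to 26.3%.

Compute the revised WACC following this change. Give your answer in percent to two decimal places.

After the change:
Total capital V = 2176 + 1936 = 4112.
Equity: weight = 2176/4112 = 0.5292; cost = 8.29%.
Bank debt: weight = 1936/4112 = 0.4708; after-tax cost = 4.64% × (1 − 26.3%) = 3.4197%.
WACC = 0.5292 × 8.2900% + 0.4708 × 3.4197% = 5.9970%.

6.00%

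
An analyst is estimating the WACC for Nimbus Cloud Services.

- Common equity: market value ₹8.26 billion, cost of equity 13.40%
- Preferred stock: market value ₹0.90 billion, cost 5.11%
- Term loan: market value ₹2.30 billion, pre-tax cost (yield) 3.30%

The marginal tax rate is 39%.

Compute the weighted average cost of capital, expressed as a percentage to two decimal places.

10.46%

Total capital V = 8.26 + 0.9 + 2.3 = 11.46.
Equity: weight = 8.26/11.46 = 0.7208; cost = 13.4%.
Preferred: weight = 0.9/11.46 = 0.0785; cost = 5.11%.
Term loan: weight = 2.3/11.46 = 0.2007; after-tax cost = 3.3% × (1 − 39%) = 2.0130%.
WACC = 0.7208 × 13.4000% + 0.0785 × 5.1100% + 0.2007 × 2.0130% = 10.4636%.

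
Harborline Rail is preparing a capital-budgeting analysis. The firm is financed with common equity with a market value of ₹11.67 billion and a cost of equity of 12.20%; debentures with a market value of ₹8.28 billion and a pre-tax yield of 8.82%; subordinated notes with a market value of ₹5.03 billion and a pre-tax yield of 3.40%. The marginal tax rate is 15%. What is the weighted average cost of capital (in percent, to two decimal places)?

8.77%

Total capital V = 11.67 + 8.28 + 5.03 = 24.98.
Equity: weight = 11.67/24.98 = 0.4672; cost = 12.2%.
Debentures: weight = 8.28/24.98 = 0.3315; after-tax cost = 8.82% × (1 − 15%) = 7.4970%.
Subordinated notes: weight = 5.03/24.98 = 0.2014; after-tax cost = 3.4% × (1 − 15%) = 2.8900%.
WACC = 0.4672 × 12.2000% + 0.3315 × 7.4970% + 0.2014 × 2.8900% = 8.7664%.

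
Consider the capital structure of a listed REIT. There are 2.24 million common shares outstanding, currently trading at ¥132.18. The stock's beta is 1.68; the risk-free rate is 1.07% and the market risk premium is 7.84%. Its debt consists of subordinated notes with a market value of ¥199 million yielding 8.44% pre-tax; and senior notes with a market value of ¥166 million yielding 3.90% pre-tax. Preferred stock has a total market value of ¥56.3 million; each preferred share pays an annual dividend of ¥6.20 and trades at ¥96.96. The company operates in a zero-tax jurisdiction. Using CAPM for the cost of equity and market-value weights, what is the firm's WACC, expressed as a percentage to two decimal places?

9.62%

Cost of equity via CAPM: Re = 1.07% + 1.68 × 7.84% = 14.2412%.
Cost of preferred: Rp = 6.2 / 96.96 = 6.3944%.
Market value of equity E = 132.18 × 2.24m = 296.0832m.
Total capital V = 296.0832 + 56.3 + 199 + 166 = 717.3832.
Equity: weight = 296.0832/717.3832 = 0.4127; cost = 14.2412%.
Preferred: weight = 56.3/717.3832 = 0.0785; cost = 6.3944%.
Subordinated notes: weight = 199/717.3832 = 0.2774; after-tax cost = 8.44% × (1 − 0%) = 8.4400%.
Senior notes: weight = 166/717.3832 = 0.2314; after-tax cost = 3.9% × (1 − 0%) = 3.9000%.
WACC = 0.4127 × 14.2412% + 0.0785 × 6.3944% + 0.2774 × 8.4400% + 0.2314 × 3.9000% = 9.6232%.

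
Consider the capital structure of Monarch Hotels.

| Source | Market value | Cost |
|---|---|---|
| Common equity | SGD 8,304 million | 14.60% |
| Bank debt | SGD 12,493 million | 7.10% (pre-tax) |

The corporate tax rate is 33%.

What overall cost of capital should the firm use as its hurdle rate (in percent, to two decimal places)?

8.69%

Total capital V = 8304 + 12493 = 20797.
Equity: weight = 8304/20797 = 0.3993; cost = 14.6%.
Bank debt: weight = 12493/20797 = 0.6007; after-tax cost = 7.1% × (1 − 33%) = 4.7570%.
WACC = 0.3993 × 14.6000% + 0.6007 × 4.7570% = 8.6872%.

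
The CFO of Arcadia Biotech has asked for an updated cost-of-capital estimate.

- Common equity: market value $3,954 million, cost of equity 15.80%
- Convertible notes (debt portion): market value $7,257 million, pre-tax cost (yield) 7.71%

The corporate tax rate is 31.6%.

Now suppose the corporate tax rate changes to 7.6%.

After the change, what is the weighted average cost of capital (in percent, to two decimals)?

10.18%

After the change:
Total capital V = 3954 + 7257 = 11211.
Equity: weight = 3954/11211 = 0.3527; cost = 15.8%.
Convertible notes (debt portion): weight = 7257/11211 = 0.6473; after-tax cost = 7.71% × (1 − 7.6%) = 7.1240%.
WACC = 0.3527 × 15.8000% + 0.6473 × 7.1240% = 10.1840%.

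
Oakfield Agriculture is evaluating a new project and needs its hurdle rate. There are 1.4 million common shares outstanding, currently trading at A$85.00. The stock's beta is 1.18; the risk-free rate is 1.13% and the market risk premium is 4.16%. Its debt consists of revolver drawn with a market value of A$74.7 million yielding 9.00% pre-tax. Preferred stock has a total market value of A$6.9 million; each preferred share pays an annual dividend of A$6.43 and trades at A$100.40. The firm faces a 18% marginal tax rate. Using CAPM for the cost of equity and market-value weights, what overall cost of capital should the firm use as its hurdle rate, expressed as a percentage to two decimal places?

Cost of equity via CAPM: Re = 1.13% + 1.18 × 4.16% = 6.0388%.
Cost of preferred: Rp = 6.43 / 100.4 = 6.4044%.
Market value of equity E = 85.0 × 1.4m = 119m.
Total capital V = 119 + 6.9 + 74.7 = 200.6.
Equity: weight = 119/200.6 = 0.5932; cost = 6.0388%.
Preferred: weight = 6.9/200.6 = 0.0344; cost = 6.4044%.
Revolver drawn: weight = 74.7/200.6 = 0.3724; after-tax cost = 9% × (1 − 18%) = 7.3800%.
WACC = 0.5932 × 6.0388% + 0.0344 × 6.4044% + 0.3724 × 7.3800% = 6.5508%.

6.55%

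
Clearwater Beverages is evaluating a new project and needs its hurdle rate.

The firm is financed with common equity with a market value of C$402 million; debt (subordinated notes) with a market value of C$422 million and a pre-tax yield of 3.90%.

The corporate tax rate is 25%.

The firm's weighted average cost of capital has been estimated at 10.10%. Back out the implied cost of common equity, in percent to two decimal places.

17.63%

Total capital V = 402 + 422 = 824.
Equity weight = 402/824 = 0.4879.
Subordinated notes weight = 422/824 = 0.5121.
Debt contribution = 0.5121 × 3.9% × (1 − 25%) = 1.4980%.
Required equity contribution = 10.1% − 1.4980% = 8.6020%.
Re = 8.6020% / 0.4879 = 17.6320%.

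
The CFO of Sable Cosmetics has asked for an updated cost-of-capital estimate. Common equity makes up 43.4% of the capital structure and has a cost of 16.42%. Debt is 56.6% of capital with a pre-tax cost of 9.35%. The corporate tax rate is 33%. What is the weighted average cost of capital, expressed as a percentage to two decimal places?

After-tax cost of debt = 9.35% × (1 − 33%) = 6.2645%.
WACC = 0.434 × 16.4200% + 0.566 × 6.2645% = 10.6720%.

10.67%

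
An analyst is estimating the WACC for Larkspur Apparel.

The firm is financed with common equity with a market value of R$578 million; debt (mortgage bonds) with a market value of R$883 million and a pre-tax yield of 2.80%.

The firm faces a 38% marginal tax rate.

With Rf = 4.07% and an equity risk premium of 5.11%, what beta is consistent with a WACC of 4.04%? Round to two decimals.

Total capital V = 578 + 883 = 1461.
Equity weight = 578/1461 = 0.3956.
Mortgage bonds weight = 883/1461 = 0.6044.
Debt contribution = 0.6044 × 2.8% × (1 − 38%) = 1.0492%.
Required equity contribution = 4.04% − 1.0492% = 2.9908%  ⇒  Re = 7.5598%.
CAPM: 7.5598% = 4.07% + β × 5.11%  ⇒  β = 0.6829.

0.68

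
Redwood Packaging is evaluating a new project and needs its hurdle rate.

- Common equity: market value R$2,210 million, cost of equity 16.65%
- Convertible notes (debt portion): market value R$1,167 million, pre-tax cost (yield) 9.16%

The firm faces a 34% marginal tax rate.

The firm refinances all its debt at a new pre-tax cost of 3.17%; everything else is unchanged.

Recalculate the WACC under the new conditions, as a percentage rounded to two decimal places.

After the change:
Total capital V = 2210 + 1167 = 3377.
Equity: weight = 2210/3377 = 0.6544; cost = 16.65%.
Convertible notes (debt portion): weight = 1167/3377 = 0.3456; after-tax cost = 3.17% × (1 − 34%) = 2.0922%.
WACC = 0.6544 × 16.6500% + 0.3456 × 2.0922% = 11.6192%.

11.62%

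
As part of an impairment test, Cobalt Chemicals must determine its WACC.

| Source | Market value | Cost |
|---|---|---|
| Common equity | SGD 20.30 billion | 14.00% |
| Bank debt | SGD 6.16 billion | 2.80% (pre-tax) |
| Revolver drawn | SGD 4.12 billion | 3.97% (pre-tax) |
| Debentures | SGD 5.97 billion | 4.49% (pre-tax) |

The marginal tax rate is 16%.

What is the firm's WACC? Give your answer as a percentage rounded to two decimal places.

9.16%

Total capital V = 20.3 + 6.16 + 4.12 + 5.97 = 36.55.
Equity: weight = 20.3/36.55 = 0.5554; cost = 14%.
Bank debt: weight = 6.16/36.55 = 0.1685; after-tax cost = 2.8% × (1 − 16%) = 2.3520%.
Revolver drawn: weight = 4.12/36.55 = 0.1127; after-tax cost = 3.97% × (1 − 16%) = 3.3348%.
Debentures: weight = 5.97/36.55 = 0.1633; after-tax cost = 4.49% × (1 − 16%) = 3.7716%.
WACC = 0.5554 × 14.0000% + 0.1685 × 2.3520% + 0.1127 × 3.3348% + 0.1633 × 3.7716% = 9.1640%.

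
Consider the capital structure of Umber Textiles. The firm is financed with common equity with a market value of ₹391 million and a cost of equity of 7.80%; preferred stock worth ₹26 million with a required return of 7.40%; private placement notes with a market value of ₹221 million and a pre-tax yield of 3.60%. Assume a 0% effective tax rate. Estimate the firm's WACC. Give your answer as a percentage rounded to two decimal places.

6.33%

Total capital V = 391 + 26 + 221 = 638.
Equity: weight = 391/638 = 0.6129; cost = 7.8%.
Preferred: weight = 26/638 = 0.0408; cost = 7.4%.
Private placement notes: weight = 221/638 = 0.3464; after-tax cost = 3.6% × (1 − 0%) = 3.6000%.
WACC = 0.6129 × 7.8000% + 0.0408 × 7.4000% + 0.3464 × 3.6000% = 6.3288%.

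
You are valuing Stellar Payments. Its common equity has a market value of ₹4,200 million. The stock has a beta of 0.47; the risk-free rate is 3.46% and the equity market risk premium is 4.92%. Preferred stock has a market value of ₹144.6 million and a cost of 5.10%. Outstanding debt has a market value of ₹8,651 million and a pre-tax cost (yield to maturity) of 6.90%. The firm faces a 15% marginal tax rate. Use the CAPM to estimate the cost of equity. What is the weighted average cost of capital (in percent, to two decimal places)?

Cost of equity via CAPM: Re = 3.46% + 0.47 × 4.92% = 5.7724%.
Total capital V = 4200 + 144.6 + 8651 = 12995.6.
Equity: weight = 4200/12995.6 = 0.3232; cost = 5.7724%.
Preferred: weight = 144.6/12995.6 = 0.0111; cost = 5.1%.
Debt: weight = 8651/12995.6 = 0.6657; after-tax cost = 6.9% × (1 − 15%) = 5.8650%.
WACC = 0.3232 × 5.7724% + 0.0111 × 5.1000% + 0.6657 × 5.8650% = 5.8266%.

5.83%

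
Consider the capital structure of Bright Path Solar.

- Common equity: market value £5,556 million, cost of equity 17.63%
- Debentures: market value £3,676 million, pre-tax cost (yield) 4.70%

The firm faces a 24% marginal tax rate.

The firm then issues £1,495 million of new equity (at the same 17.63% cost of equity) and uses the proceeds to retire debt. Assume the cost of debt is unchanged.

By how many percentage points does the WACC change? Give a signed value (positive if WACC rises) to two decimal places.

Current WACC:
Total capital V = 5556 + 3676 = 9232.
Equity: weight = 5556/9232 = 0.6018; cost = 17.63%.
Debentures: weight = 3676/9232 = 0.3982; after-tax cost = 4.7% × (1 − 24%) = 3.5720%.
WACC = 0.6018 × 17.6300% + 0.3982 × 3.5720% = 12.0324%.
After the change:
Total capital V = 7051 + 2181 = 9232.
Equity: weight = 7051/9232 = 0.7638; cost = 17.63%.
Debentures: weight = 2181/9232 = 0.2362; after-tax cost = 4.7% × (1 − 24%) = 3.5720%.
WACC = 0.7638 × 17.6300% + 0.2362 × 3.5720% = 14.3089%.
Change in WACC = 14.3089% − 12.0324% = 2.2765 pp.

+2.28 pp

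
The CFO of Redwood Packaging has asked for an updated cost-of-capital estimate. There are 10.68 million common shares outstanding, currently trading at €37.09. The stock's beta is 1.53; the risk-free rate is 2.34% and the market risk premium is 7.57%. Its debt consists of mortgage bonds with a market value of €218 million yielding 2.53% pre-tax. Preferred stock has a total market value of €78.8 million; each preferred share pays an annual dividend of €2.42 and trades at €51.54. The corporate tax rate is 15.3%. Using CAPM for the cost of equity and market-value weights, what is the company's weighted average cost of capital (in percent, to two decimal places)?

9.17%

Cost of equity via CAPM: Re = 2.34% + 1.53 × 7.57% = 13.9221%.
Cost of preferred: Rp = 2.42 / 51.54 = 4.6954%.
Market value of equity E = 37.09 × 10.68m = 396.1212m.
Total capital V = 396.1212 + 78.8 + 218 = 692.9212.
Equity: weight = 396.1212/692.9212 = 0.5717; cost = 13.9221%.
Preferred: weight = 78.8/692.9212 = 0.1137; cost = 4.6954%.
Mortgage bonds: weight = 218/692.9212 = 0.3146; after-tax cost = 2.53% × (1 − 15.3%) = 2.1429%.
WACC = 0.5717 × 13.9221% + 0.1137 × 4.6954% + 0.3146 × 2.1429% = 9.1670%.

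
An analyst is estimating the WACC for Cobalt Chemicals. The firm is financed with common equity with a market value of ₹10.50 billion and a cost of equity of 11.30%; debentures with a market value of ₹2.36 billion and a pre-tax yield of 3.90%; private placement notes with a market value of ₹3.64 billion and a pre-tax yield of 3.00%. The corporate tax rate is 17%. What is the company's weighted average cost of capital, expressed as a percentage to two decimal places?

Total capital V = 10.5 + 2.36 + 3.64 = 16.5.
Equity: weight = 10.5/16.5 = 0.6364; cost = 11.3%.
Debentures: weight = 2.36/16.5 = 0.1430; after-tax cost = 3.9% × (1 − 17%) = 3.2370%.
Private placement notes: weight = 3.64/16.5 = 0.2206; after-tax cost = 3% × (1 − 17%) = 2.4900%.
WACC = 0.6364 × 11.3000% + 0.1430 × 3.2370% + 0.2206 × 2.4900% = 8.2032%.

8.20%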